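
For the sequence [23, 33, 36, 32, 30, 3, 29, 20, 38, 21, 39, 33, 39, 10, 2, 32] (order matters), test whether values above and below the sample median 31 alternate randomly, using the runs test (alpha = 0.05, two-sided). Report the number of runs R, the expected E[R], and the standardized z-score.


Step 1: Compute median = 31; label A = above, B = below.
Labels in order: BAAABBBBABAAABBA  (n_A = 8, n_B = 8)
Step 2: Count runs R = 8.
Step 3: Under H0 (random ordering), E[R] = 2*n_A*n_B/(n_A+n_B) + 1 = 2*8*8/16 + 1 = 9.0000.
        Var[R] = 2*n_A*n_B*(2*n_A*n_B - n_A - n_B) / ((n_A+n_B)^2 * (n_A+n_B-1)) = 14336/3840 = 3.7333.
        SD[R] = 1.9322.
Step 4: Continuity-corrected z = (R + 0.5 - E[R]) / SD[R] = (8 + 0.5 - 9.0000) / 1.9322 = -0.2588.
Step 5: Two-sided p-value via normal approximation = 2*(1 - Phi(|z|)) = 0.795809.
Step 6: alpha = 0.05. fail to reject H0.

R = 8, z = -0.2588, p = 0.795809, fail to reject H0.


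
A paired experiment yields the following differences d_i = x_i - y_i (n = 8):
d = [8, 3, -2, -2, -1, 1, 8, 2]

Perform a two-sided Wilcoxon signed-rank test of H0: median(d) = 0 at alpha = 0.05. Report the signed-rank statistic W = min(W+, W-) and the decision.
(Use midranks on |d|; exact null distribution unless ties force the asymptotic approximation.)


Step 1: Drop any zero differences (none here) and take |d_i|.
|d| = [8, 3, 2, 2, 1, 1, 8, 2]
Step 2: Midrank |d_i| (ties get averaged ranks).
ranks: |8|->7.5, |3|->6, |2|->4, |2|->4, |1|->1.5, |1|->1.5, |8|->7.5, |2|->4
Step 3: Attach original signs; sum ranks with positive sign and with negative sign.
W+ = 7.5 + 6 + 1.5 + 7.5 + 4 = 26.5
W- = 4 + 4 + 1.5 = 9.5
(Check: W+ + W- = 36 should equal n(n+1)/2 = 36.)
Step 4: Test statistic W = min(W+, W-) = 9.5.
Step 5: Ties in |d|, so use the tie-corrected normal approximation.
        E[W] = n(n+1)/4 = 8*9/4 = 18.
        Tie groups: |d|=1 (t=2), |d|=2 (t=3), |d|=8 (t=2); sum(t^3 - t) = 36.
        Var[W] = n(n+1)(2n+1)/24 - sum(t^3-t)/48 = 1224/24 - 36/48 = 50.25.
        z = (W - E[W]) / sqrt(Var[W]) = (9.5 - 18) / 7.0887 = -1.1991.
        Two-sided p = 2*Phi(z) = 0.230494.
Step 6: alpha = 0.05. fail to reject H0.

W+ = 26.5, W- = 9.5, W = min = 9.5, p = 0.230494, fail to reject H0.


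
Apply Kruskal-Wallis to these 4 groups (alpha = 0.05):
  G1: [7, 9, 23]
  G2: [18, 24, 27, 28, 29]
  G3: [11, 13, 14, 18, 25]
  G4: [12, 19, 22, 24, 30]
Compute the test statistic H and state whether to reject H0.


Step 1: Combine all N = 18 observations and assign midranks.
sorted (value, group, rank): (7,G1,1), (9,G1,2), (11,G3,3), (12,G4,4), (13,G3,5), (14,G3,6), (18,G2,7.5), (18,G3,7.5), (19,G4,9), (22,G4,10), (23,G1,11), (24,G2,12.5), (24,G4,12.5), (25,G3,14), (27,G2,15), (28,G2,16), (29,G2,17), (30,G4,18)
Step 2: Sum ranks within each group.
R_1 = 14 (n_1 = 3)
R_2 = 68 (n_2 = 5)
R_3 = 35.5 (n_3 = 5)
R_4 = 53.5 (n_4 = 5)
Step 3: H = 12/(N(N+1)) * sum(R_i^2/n_i) - 3(N+1)
     = 12/(18*19) * (14^2/3 + 68^2/5 + 35.5^2/5 + 53.5^2/5) - 3*19
     = 0.035088 * 1814.63 - 57
     = 6.671345.
Step 4: Ties present; correction factor C = 1 - 12/(18^3 - 18) = 0.997936. Corrected H = 6.671345 / 0.997936 = 6.685143.
Step 5: Under H0, H ~ chi^2(3); p-value = 0.082640.
Step 6: alpha = 0.05. fail to reject H0.

H = 6.6851, df = 3, p = 0.082640, fail to reject H0.


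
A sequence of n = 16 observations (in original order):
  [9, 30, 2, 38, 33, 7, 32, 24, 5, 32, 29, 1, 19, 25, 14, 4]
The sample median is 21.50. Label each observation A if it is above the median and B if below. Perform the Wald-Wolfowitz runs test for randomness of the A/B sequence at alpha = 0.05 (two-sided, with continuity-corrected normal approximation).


Step 1: Compute median = 21.50; label A = above, B = below.
Labels in order: BABAABAABAABBABB  (n_A = 8, n_B = 8)
Step 2: Count runs R = 11.
Step 3: Under H0 (random ordering), E[R] = 2*n_A*n_B/(n_A+n_B) + 1 = 2*8*8/16 + 1 = 9.0000.
        Var[R] = 2*n_A*n_B*(2*n_A*n_B - n_A - n_B) / ((n_A+n_B)^2 * (n_A+n_B-1)) = 14336/3840 = 3.7333.
        SD[R] = 1.9322.
Step 4: Continuity-corrected z = (R - 0.5 - E[R]) / SD[R] = (11 - 0.5 - 9.0000) / 1.9322 = 0.7763.
Step 5: Two-sided p-value via normal approximation = 2*(1 - Phi(|z|)) = 0.437558.
Step 6: alpha = 0.05. fail to reject H0.

R = 11, z = 0.7763, p = 0.437558, fail to reject H0.


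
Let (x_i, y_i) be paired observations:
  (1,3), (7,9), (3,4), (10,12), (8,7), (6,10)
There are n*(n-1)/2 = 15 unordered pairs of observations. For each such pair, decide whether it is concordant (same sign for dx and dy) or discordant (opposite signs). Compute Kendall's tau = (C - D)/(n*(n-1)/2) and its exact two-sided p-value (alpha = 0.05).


Step 1: Enumerate the 15 unordered pairs (i,j) with i<j and classify each by sign(x_j-x_i) * sign(y_j-y_i).
  (1,2):dx=+6,dy=+6->C; (1,3):dx=+2,dy=+1->C; (1,4):dx=+9,dy=+9->C; (1,5):dx=+7,dy=+4->C
  (1,6):dx=+5,dy=+7->C; (2,3):dx=-4,dy=-5->C; (2,4):dx=+3,dy=+3->C; (2,5):dx=+1,dy=-2->D
  (2,6):dx=-1,dy=+1->D; (3,4):dx=+7,dy=+8->C; (3,5):dx=+5,dy=+3->C; (3,6):dx=+3,dy=+6->C
  (4,5):dx=-2,dy=-5->C; (4,6):dx=-4,dy=-2->C; (5,6):dx=-2,dy=+3->D
Step 2: C = 12, D = 3, total pairs = 15.
Step 3: tau = (C - D)/(n(n-1)/2) = (12 - 3)/15 = 0.600000.
Step 4: Exact two-sided p-value (enumerate n! = 720 permutations of y under H0): p = 0.136111.
Step 5: alpha = 0.05. fail to reject H0.

tau_b = 0.6000 (C=12, D=3), p = 0.136111, fail to reject H0.


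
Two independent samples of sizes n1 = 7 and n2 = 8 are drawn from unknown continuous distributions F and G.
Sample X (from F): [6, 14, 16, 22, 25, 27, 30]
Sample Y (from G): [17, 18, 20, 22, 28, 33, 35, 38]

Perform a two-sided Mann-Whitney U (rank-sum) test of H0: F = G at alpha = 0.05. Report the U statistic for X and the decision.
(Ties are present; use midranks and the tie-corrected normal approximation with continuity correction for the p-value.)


Step 1: Combine and sort all 15 observations; assign midranks.
sorted (value, group): (6,X), (14,X), (16,X), (17,Y), (18,Y), (20,Y), (22,X), (22,Y), (25,X), (27,X), (28,Y), (30,X), (33,Y), (35,Y), (38,Y)
ranks: 6->1, 14->2, 16->3, 17->4, 18->5, 20->6, 22->7.5, 22->7.5, 25->9, 27->10, 28->11, 30->12, 33->13, 35->14, 38->15
Step 2: Rank sum for X: R1 = 1 + 2 + 3 + 7.5 + 9 + 10 + 12 = 44.5.
Step 3: U_X = R1 - n1(n1+1)/2 = 44.5 - 7*8/2 = 44.5 - 28 = 16.5.
       U_Y = n1*n2 - U_X = 56 - 16.5 = 39.5.
Step 4: Ties are present, so use the tie-corrected normal approximation (with continuity correction) for the p-value.
Step 5: p-value = 0.202614; compare to alpha = 0.05. fail to reject H0.

U_X = 16.5, p = 0.202614, fail to reject H0 at alpha = 0.05.


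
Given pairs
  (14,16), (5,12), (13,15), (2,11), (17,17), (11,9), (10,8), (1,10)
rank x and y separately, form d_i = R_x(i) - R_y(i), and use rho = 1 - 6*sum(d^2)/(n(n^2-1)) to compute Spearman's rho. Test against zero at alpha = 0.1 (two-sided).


Step 1: Rank x and y separately (midranks; no ties here).
rank(x): 14->7, 5->3, 13->6, 2->2, 17->8, 11->5, 10->4, 1->1
rank(y): 16->7, 12->5, 15->6, 11->4, 17->8, 9->2, 8->1, 10->3
Step 2: d_i = R_x(i) - R_y(i); compute d_i^2.
  (7-7)^2=0, (3-5)^2=4, (6-6)^2=0, (2-4)^2=4, (8-8)^2=0, (5-2)^2=9, (4-1)^2=9, (1-3)^2=4
sum(d^2) = 30.
Step 3: rho = 1 - 6*30 / (8*(8^2 - 1)) = 1 - 180/504 = 0.642857.
Step 4: Under H0, t = rho * sqrt((n-2)/(1-rho^2)) = 2.0557 ~ t(6).
Step 5: Two-sided p-value from the t-distribution with 6 df = 0.085559.
Step 6: alpha = 0.1. reject H0.

rho = 0.6429, p = 0.085559, reject H0 at alpha = 0.1.


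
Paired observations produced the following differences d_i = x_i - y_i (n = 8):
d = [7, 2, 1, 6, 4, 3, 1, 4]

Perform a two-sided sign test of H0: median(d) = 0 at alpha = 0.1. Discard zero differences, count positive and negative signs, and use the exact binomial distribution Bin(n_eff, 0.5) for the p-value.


Step 1: Discard zero differences. Original n = 8; n_eff = number of nonzero differences = 8.
Nonzero differences (with sign): +7, +2, +1, +6, +4, +3, +1, +4
Step 2: Count signs: positive = 8, negative = 0.
Step 3: Under H0: P(positive) = 0.5, so the number of positives S ~ Bin(8, 0.5).
Step 4: Two-sided exact p-value = sum of Bin(8,0.5) probabilities at or below the observed probability = 0.007812.
Step 5: alpha = 0.1. reject H0.

n_eff = 8, pos = 8, neg = 0, p = 0.007812, reject H0.


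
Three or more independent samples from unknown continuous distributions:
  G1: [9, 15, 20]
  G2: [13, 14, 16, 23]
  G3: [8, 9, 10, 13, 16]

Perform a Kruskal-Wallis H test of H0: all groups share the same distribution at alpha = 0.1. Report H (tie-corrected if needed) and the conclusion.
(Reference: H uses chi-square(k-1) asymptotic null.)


Step 1: Combine all N = 12 observations and assign midranks.
sorted (value, group, rank): (8,G3,1), (9,G1,2.5), (9,G3,2.5), (10,G3,4), (13,G2,5.5), (13,G3,5.5), (14,G2,7), (15,G1,8), (16,G2,9.5), (16,G3,9.5), (20,G1,11), (23,G2,12)
Step 2: Sum ranks within each group.
R_1 = 21.5 (n_1 = 3)
R_2 = 34 (n_2 = 4)
R_3 = 22.5 (n_3 = 5)
Step 3: H = 12/(N(N+1)) * sum(R_i^2/n_i) - 3(N+1)
     = 12/(12*13) * (21.5^2/3 + 34^2/4 + 22.5^2/5) - 3*13
     = 0.076923 * 544.333 - 39
     = 2.871795.
Step 4: Ties present; correction factor C = 1 - 18/(12^3 - 12) = 0.989510. Corrected H = 2.871795 / 0.989510 = 2.902238.
Step 5: Under H0, H ~ chi^2(2); p-value = 0.234308.
Step 6: alpha = 0.1. fail to reject H0.

H = 2.9022, df = 2, p = 0.234308, fail to reject H0.


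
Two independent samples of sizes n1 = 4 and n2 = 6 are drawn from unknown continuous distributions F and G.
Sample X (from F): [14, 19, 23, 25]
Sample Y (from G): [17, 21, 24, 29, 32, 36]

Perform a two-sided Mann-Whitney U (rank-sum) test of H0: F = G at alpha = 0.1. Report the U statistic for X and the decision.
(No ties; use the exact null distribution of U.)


Step 1: Combine and sort all 10 observations; assign midranks.
sorted (value, group): (14,X), (17,Y), (19,X), (21,Y), (23,X), (24,Y), (25,X), (29,Y), (32,Y), (36,Y)
ranks: 14->1, 17->2, 19->3, 21->4, 23->5, 24->6, 25->7, 29->8, 32->9, 36->10
Step 2: Rank sum for X: R1 = 1 + 3 + 5 + 7 = 16.
Step 3: U_X = R1 - n1(n1+1)/2 = 16 - 4*5/2 = 16 - 10 = 6.
       U_Y = n1*n2 - U_X = 24 - 6 = 18.
Step 4: No ties, so the exact null distribution of U (based on enumerating the C(10,4) = 210 equally likely rank assignments) gives the two-sided p-value.
Step 5: p-value = 0.257143; compare to alpha = 0.1. fail to reject H0.

U_X = 6, p = 0.257143, fail to reject H0 at alpha = 0.1.


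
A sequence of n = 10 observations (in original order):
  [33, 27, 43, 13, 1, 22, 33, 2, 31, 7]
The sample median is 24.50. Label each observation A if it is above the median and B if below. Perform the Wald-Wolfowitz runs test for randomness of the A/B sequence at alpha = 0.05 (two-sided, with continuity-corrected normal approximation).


Step 1: Compute median = 24.50; label A = above, B = below.
Labels in order: AAABBBABAB  (n_A = 5, n_B = 5)
Step 2: Count runs R = 6.
Step 3: Under H0 (random ordering), E[R] = 2*n_A*n_B/(n_A+n_B) + 1 = 2*5*5/10 + 1 = 6.0000.
        Var[R] = 2*n_A*n_B*(2*n_A*n_B - n_A - n_B) / ((n_A+n_B)^2 * (n_A+n_B-1)) = 2000/900 = 2.2222.
        SD[R] = 1.4907.
Step 4: R = E[R], so z = 0 with no continuity correction.
Step 5: Two-sided p-value via normal approximation = 2*(1 - Phi(|z|)) = 1.000000.
Step 6: alpha = 0.05. fail to reject H0.

R = 6, z = 0.0000, p = 1.000000, fail to reject H0.


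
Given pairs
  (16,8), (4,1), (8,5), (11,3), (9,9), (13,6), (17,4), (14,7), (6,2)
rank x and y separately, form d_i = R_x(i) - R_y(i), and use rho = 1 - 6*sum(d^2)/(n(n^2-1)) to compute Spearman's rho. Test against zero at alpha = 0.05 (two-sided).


Step 1: Rank x and y separately (midranks; no ties here).
rank(x): 16->8, 4->1, 8->3, 11->5, 9->4, 13->6, 17->9, 14->7, 6->2
rank(y): 8->8, 1->1, 5->5, 3->3, 9->9, 6->6, 4->4, 7->7, 2->2
Step 2: d_i = R_x(i) - R_y(i); compute d_i^2.
  (8-8)^2=0, (1-1)^2=0, (3-5)^2=4, (5-3)^2=4, (4-9)^2=25, (6-6)^2=0, (9-4)^2=25, (7-7)^2=0, (2-2)^2=0
sum(d^2) = 58.
Step 3: rho = 1 - 6*58 / (9*(9^2 - 1)) = 1 - 348/720 = 0.516667.
Step 4: Under H0, t = rho * sqrt((n-2)/(1-rho^2)) = 1.5966 ~ t(7).
Step 5: Two-sided p-value from the t-distribution with 7 df = 0.154390.
Step 6: alpha = 0.05. fail to reject H0.

rho = 0.5167, p = 0.154390, fail to reject H0 at alpha = 0.05.


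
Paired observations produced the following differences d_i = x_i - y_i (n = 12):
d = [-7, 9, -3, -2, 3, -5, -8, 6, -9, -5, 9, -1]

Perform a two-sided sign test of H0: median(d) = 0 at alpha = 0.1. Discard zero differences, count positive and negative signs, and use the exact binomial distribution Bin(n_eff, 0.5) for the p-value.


Step 1: Discard zero differences. Original n = 12; n_eff = number of nonzero differences = 12.
Nonzero differences (with sign): -7, +9, -3, -2, +3, -5, -8, +6, -9, -5, +9, -1
Step 2: Count signs: positive = 4, negative = 8.
Step 3: Under H0: P(positive) = 0.5, so the number of positives S ~ Bin(12, 0.5).
Step 4: Two-sided exact p-value = sum of Bin(12,0.5) probabilities at or below the observed probability = 0.387695.
Step 5: alpha = 0.1. fail to reject H0.

n_eff = 12, pos = 4, neg = 8, p = 0.387695, fail to reject H0.


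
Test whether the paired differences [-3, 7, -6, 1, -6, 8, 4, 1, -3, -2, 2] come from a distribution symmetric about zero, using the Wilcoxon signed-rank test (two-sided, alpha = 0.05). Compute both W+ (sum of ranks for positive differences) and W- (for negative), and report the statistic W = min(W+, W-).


Step 1: Drop any zero differences (none here) and take |d_i|.
|d| = [3, 7, 6, 1, 6, 8, 4, 1, 3, 2, 2]
Step 2: Midrank |d_i| (ties get averaged ranks).
ranks: |3|->5.5, |7|->10, |6|->8.5, |1|->1.5, |6|->8.5, |8|->11, |4|->7, |1|->1.5, |3|->5.5, |2|->3.5, |2|->3.5
Step 3: Attach original signs; sum ranks with positive sign and with negative sign.
W+ = 10 + 1.5 + 11 + 7 + 1.5 + 3.5 = 34.5
W- = 5.5 + 8.5 + 8.5 + 5.5 + 3.5 = 31.5
(Check: W+ + W- = 66 should equal n(n+1)/2 = 66.)
Step 4: Test statistic W = min(W+, W-) = 31.5.
Step 5: Ties in |d|, so use the tie-corrected normal approximation.
        E[W] = n(n+1)/4 = 11*12/4 = 33.
        Tie groups: |d|=1 (t=2), |d|=2 (t=2), |d|=3 (t=2), |d|=6 (t=2); sum(t^3 - t) = 24.
        Var[W] = n(n+1)(2n+1)/24 - sum(t^3-t)/48 = 3036/24 - 24/48 = 126.
        z = (W - E[W]) / sqrt(Var[W]) = (31.5 - 33) / 11.2250 = -0.1336.
        Two-sided p = 2*Phi(z) = 0.893695.
Step 6: alpha = 0.05. fail to reject H0.

W+ = 34.5, W- = 31.5, W = min = 31.5, p = 0.893695, fail to reject H0.


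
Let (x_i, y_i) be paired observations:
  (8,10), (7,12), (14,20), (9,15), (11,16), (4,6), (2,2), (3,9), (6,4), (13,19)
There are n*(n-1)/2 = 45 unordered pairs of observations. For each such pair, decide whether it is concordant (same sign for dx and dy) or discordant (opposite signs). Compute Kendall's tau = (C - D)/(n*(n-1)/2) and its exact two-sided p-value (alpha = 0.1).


Step 1: Enumerate the 45 unordered pairs (i,j) with i<j and classify each by sign(x_j-x_i) * sign(y_j-y_i).
  (1,2):dx=-1,dy=+2->D; (1,3):dx=+6,dy=+10->C; (1,4):dx=+1,dy=+5->C; (1,5):dx=+3,dy=+6->C
  (1,6):dx=-4,dy=-4->C; (1,7):dx=-6,dy=-8->C; (1,8):dx=-5,dy=-1->C; (1,9):dx=-2,dy=-6->C
  (1,10):dx=+5,dy=+9->C; (2,3):dx=+7,dy=+8->C; (2,4):dx=+2,dy=+3->C; (2,5):dx=+4,dy=+4->C
  (2,6):dx=-3,dy=-6->C; (2,7):dx=-5,dy=-10->C; (2,8):dx=-4,dy=-3->C; (2,9):dx=-1,dy=-8->C
  (2,10):dx=+6,dy=+7->C; (3,4):dx=-5,dy=-5->C; (3,5):dx=-3,dy=-4->C; (3,6):dx=-10,dy=-14->C
  (3,7):dx=-12,dy=-18->C; (3,8):dx=-11,dy=-11->C; (3,9):dx=-8,dy=-16->C; (3,10):dx=-1,dy=-1->C
  (4,5):dx=+2,dy=+1->C; (4,6):dx=-5,dy=-9->C; (4,7):dx=-7,dy=-13->C; (4,8):dx=-6,dy=-6->C
  (4,9):dx=-3,dy=-11->C; (4,10):dx=+4,dy=+4->C; (5,6):dx=-7,dy=-10->C; (5,7):dx=-9,dy=-14->C
  (5,8):dx=-8,dy=-7->C; (5,9):dx=-5,dy=-12->C; (5,10):dx=+2,dy=+3->C; (6,7):dx=-2,dy=-4->C
  (6,8):dx=-1,dy=+3->D; (6,9):dx=+2,dy=-2->D; (6,10):dx=+9,dy=+13->C; (7,8):dx=+1,dy=+7->C
  (7,9):dx=+4,dy=+2->C; (7,10):dx=+11,dy=+17->C; (8,9):dx=+3,dy=-5->D; (8,10):dx=+10,dy=+10->C
  (9,10):dx=+7,dy=+15->C
Step 2: C = 41, D = 4, total pairs = 45.
Step 3: tau = (C - D)/(n(n-1)/2) = (41 - 4)/45 = 0.822222.
Step 4: Exact two-sided p-value (enumerate n! = 3628800 permutations of y under H0): p = 0.000358.
Step 5: alpha = 0.1. reject H0.

tau_b = 0.8222 (C=41, D=4), p = 0.000358, reject H0.


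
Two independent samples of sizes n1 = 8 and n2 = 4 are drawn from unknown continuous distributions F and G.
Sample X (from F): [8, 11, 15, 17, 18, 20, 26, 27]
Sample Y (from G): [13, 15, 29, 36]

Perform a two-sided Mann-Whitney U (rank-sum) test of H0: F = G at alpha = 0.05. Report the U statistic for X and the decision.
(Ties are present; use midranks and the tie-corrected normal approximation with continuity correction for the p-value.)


Step 1: Combine and sort all 12 observations; assign midranks.
sorted (value, group): (8,X), (11,X), (13,Y), (15,X), (15,Y), (17,X), (18,X), (20,X), (26,X), (27,X), (29,Y), (36,Y)
ranks: 8->1, 11->2, 13->3, 15->4.5, 15->4.5, 17->6, 18->7, 20->8, 26->9, 27->10, 29->11, 36->12
Step 2: Rank sum for X: R1 = 1 + 2 + 4.5 + 6 + 7 + 8 + 9 + 10 = 47.5.
Step 3: U_X = R1 - n1(n1+1)/2 = 47.5 - 8*9/2 = 47.5 - 36 = 11.5.
       U_Y = n1*n2 - U_X = 32 - 11.5 = 20.5.
Step 4: Ties are present, so use the tie-corrected normal approximation (with continuity correction) for the p-value.
Step 5: p-value = 0.496152; compare to alpha = 0.05. fail to reject H0.

U_X = 11.5, p = 0.496152, fail to reject H0 at alpha = 0.05.


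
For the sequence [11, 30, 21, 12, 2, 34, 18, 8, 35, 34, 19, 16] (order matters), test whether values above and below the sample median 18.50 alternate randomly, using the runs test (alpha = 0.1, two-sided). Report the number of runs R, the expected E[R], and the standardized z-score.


Step 1: Compute median = 18.50; label A = above, B = below.
Labels in order: BAABBABBAAAB  (n_A = 6, n_B = 6)
Step 2: Count runs R = 7.
Step 3: Under H0 (random ordering), E[R] = 2*n_A*n_B/(n_A+n_B) + 1 = 2*6*6/12 + 1 = 7.0000.
        Var[R] = 2*n_A*n_B*(2*n_A*n_B - n_A - n_B) / ((n_A+n_B)^2 * (n_A+n_B-1)) = 4320/1584 = 2.7273.
        SD[R] = 1.6514.
Step 4: R = E[R], so z = 0 with no continuity correction.
Step 5: Two-sided p-value via normal approximation = 2*(1 - Phi(|z|)) = 1.000000.
Step 6: alpha = 0.1. fail to reject H0.

R = 7, z = 0.0000, p = 1.000000, fail to reject H0.


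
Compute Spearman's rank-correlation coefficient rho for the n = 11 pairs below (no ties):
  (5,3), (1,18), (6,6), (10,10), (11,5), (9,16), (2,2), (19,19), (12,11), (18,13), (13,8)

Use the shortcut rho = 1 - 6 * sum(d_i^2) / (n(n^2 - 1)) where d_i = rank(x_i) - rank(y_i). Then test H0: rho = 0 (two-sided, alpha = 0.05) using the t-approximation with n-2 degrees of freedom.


Step 1: Rank x and y separately (midranks; no ties here).
rank(x): 5->3, 1->1, 6->4, 10->6, 11->7, 9->5, 2->2, 19->11, 12->8, 18->10, 13->9
rank(y): 3->2, 18->10, 6->4, 10->6, 5->3, 16->9, 2->1, 19->11, 11->7, 13->8, 8->5
Step 2: d_i = R_x(i) - R_y(i); compute d_i^2.
  (3-2)^2=1, (1-10)^2=81, (4-4)^2=0, (6-6)^2=0, (7-3)^2=16, (5-9)^2=16, (2-1)^2=1, (11-11)^2=0, (8-7)^2=1, (10-8)^2=4, (9-5)^2=16
sum(d^2) = 136.
Step 3: rho = 1 - 6*136 / (11*(11^2 - 1)) = 1 - 816/1320 = 0.381818.
Step 4: Under H0, t = rho * sqrt((n-2)/(1-rho^2)) = 1.2394 ~ t(9).
Step 5: Two-sided p-value from the t-distribution with 9 df = 0.246560.
Step 6: alpha = 0.05. fail to reject H0.

rho = 0.3818, p = 0.246560, fail to reject H0 at alpha = 0.05.


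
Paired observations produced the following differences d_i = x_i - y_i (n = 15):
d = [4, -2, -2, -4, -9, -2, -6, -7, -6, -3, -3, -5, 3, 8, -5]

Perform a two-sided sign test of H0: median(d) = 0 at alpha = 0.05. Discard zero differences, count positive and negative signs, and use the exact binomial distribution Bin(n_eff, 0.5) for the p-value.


Step 1: Discard zero differences. Original n = 15; n_eff = number of nonzero differences = 15.
Nonzero differences (with sign): +4, -2, -2, -4, -9, -2, -6, -7, -6, -3, -3, -5, +3, +8, -5
Step 2: Count signs: positive = 3, negative = 12.
Step 3: Under H0: P(positive) = 0.5, so the number of positives S ~ Bin(15, 0.5).
Step 4: Two-sided exact p-value = sum of Bin(15,0.5) probabilities at or below the observed probability = 0.035156.
Step 5: alpha = 0.05. reject H0.

n_eff = 15, pos = 3, neg = 12, p = 0.035156, reject H0.


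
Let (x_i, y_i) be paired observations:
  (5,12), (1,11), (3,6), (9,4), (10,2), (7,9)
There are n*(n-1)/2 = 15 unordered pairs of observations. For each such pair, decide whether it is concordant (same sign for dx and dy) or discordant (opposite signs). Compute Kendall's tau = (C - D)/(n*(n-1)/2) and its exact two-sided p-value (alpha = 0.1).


Step 1: Enumerate the 15 unordered pairs (i,j) with i<j and classify each by sign(x_j-x_i) * sign(y_j-y_i).
  (1,2):dx=-4,dy=-1->C; (1,3):dx=-2,dy=-6->C; (1,4):dx=+4,dy=-8->D; (1,5):dx=+5,dy=-10->D
  (1,6):dx=+2,dy=-3->D; (2,3):dx=+2,dy=-5->D; (2,4):dx=+8,dy=-7->D; (2,5):dx=+9,dy=-9->D
  (2,6):dx=+6,dy=-2->D; (3,4):dx=+6,dy=-2->D; (3,5):dx=+7,dy=-4->D; (3,6):dx=+4,dy=+3->C
  (4,5):dx=+1,dy=-2->D; (4,6):dx=-2,dy=+5->D; (5,6):dx=-3,dy=+7->D
Step 2: C = 3, D = 12, total pairs = 15.
Step 3: tau = (C - D)/(n(n-1)/2) = (3 - 12)/15 = -0.600000.
Step 4: Exact two-sided p-value (enumerate n! = 720 permutations of y under H0): p = 0.136111.
Step 5: alpha = 0.1. fail to reject H0.

tau_b = -0.6000 (C=3, D=12), p = 0.136111, fail to reject H0.


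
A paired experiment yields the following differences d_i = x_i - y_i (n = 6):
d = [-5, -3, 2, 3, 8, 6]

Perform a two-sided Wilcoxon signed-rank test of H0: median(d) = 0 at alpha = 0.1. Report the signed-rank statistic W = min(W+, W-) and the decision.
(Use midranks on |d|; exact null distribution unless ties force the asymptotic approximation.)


Step 1: Drop any zero differences (none here) and take |d_i|.
|d| = [5, 3, 2, 3, 8, 6]
Step 2: Midrank |d_i| (ties get averaged ranks).
ranks: |5|->4, |3|->2.5, |2|->1, |3|->2.5, |8|->6, |6|->5
Step 3: Attach original signs; sum ranks with positive sign and with negative sign.
W+ = 1 + 2.5 + 6 + 5 = 14.5
W- = 4 + 2.5 = 6.5
(Check: W+ + W- = 21 should equal n(n+1)/2 = 21.)
Step 4: Test statistic W = min(W+, W-) = 6.5.
Step 5: Ties in |d|, so use the tie-corrected normal approximation.
        E[W] = n(n+1)/4 = 6*7/4 = 10.5.
        Tie groups: |d|=3 (t=2); sum(t^3 - t) = 6.
        Var[W] = n(n+1)(2n+1)/24 - sum(t^3-t)/48 = 546/24 - 6/48 = 22.625.
        z = (W - E[W]) / sqrt(Var[W]) = (6.5 - 10.5) / 4.7566 = -0.8409.
        Two-sided p = 2*Phi(z) = 0.400381.
Step 6: alpha = 0.1. fail to reject H0.

W+ = 14.5, W- = 6.5, W = min = 6.5, p = 0.400381, fail to reject H0.


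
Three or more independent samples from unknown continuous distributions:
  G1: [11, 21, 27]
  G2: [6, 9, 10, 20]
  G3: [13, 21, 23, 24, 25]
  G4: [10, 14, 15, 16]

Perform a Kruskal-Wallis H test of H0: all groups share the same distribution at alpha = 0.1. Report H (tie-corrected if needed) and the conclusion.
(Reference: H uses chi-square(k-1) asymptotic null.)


Step 1: Combine all N = 16 observations and assign midranks.
sorted (value, group, rank): (6,G2,1), (9,G2,2), (10,G2,3.5), (10,G4,3.5), (11,G1,5), (13,G3,6), (14,G4,7), (15,G4,8), (16,G4,9), (20,G2,10), (21,G1,11.5), (21,G3,11.5), (23,G3,13), (24,G3,14), (25,G3,15), (27,G1,16)
Step 2: Sum ranks within each group.
R_1 = 32.5 (n_1 = 3)
R_2 = 16.5 (n_2 = 4)
R_3 = 59.5 (n_3 = 5)
R_4 = 27.5 (n_4 = 4)
Step 3: H = 12/(N(N+1)) * sum(R_i^2/n_i) - 3(N+1)
     = 12/(16*17) * (32.5^2/3 + 16.5^2/4 + 59.5^2/5 + 27.5^2/4) - 3*17
     = 0.044118 * 1317.26 - 51
     = 7.114338.
Step 4: Ties present; correction factor C = 1 - 12/(16^3 - 16) = 0.997059. Corrected H = 7.114338 / 0.997059 = 7.135324.
Step 5: Under H0, H ~ chi^2(3); p-value = 0.067707.
Step 6: alpha = 0.1. reject H0.

H = 7.1353, df = 3, p = 0.067707, reject H0.


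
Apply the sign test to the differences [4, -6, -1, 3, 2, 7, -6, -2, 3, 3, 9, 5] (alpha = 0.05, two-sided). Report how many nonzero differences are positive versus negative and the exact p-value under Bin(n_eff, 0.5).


Step 1: Discard zero differences. Original n = 12; n_eff = number of nonzero differences = 12.
Nonzero differences (with sign): +4, -6, -1, +3, +2, +7, -6, -2, +3, +3, +9, +5
Step 2: Count signs: positive = 8, negative = 4.
Step 3: Under H0: P(positive) = 0.5, so the number of positives S ~ Bin(12, 0.5).
Step 4: Two-sided exact p-value = sum of Bin(12,0.5) probabilities at or below the observed probability = 0.387695.
Step 5: alpha = 0.05. fail to reject H0.

n_eff = 12, pos = 8, neg = 4, p = 0.387695, fail to reject H0.


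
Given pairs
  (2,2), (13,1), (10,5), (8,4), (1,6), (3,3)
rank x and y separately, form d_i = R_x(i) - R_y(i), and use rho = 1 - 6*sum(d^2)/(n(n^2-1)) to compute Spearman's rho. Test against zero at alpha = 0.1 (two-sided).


Step 1: Rank x and y separately (midranks; no ties here).
rank(x): 2->2, 13->6, 10->5, 8->4, 1->1, 3->3
rank(y): 2->2, 1->1, 5->5, 4->4, 6->6, 3->3
Step 2: d_i = R_x(i) - R_y(i); compute d_i^2.
  (2-2)^2=0, (6-1)^2=25, (5-5)^2=0, (4-4)^2=0, (1-6)^2=25, (3-3)^2=0
sum(d^2) = 50.
Step 3: rho = 1 - 6*50 / (6*(6^2 - 1)) = 1 - 300/210 = -0.428571.
Step 4: Under H0, t = rho * sqrt((n-2)/(1-rho^2)) = -0.9487 ~ t(4).
Step 5: Two-sided p-value from the t-distribution with 4 df = 0.396501.
Step 6: alpha = 0.1. fail to reject H0.

rho = -0.4286, p = 0.396501, fail to reject H0 at alpha = 0.1.


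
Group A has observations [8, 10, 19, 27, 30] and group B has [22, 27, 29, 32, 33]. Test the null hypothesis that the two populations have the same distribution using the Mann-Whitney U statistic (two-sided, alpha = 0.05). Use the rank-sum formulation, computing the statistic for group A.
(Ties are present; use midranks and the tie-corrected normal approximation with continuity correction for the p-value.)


Step 1: Combine and sort all 10 observations; assign midranks.
sorted (value, group): (8,X), (10,X), (19,X), (22,Y), (27,X), (27,Y), (29,Y), (30,X), (32,Y), (33,Y)
ranks: 8->1, 10->2, 19->3, 22->4, 27->5.5, 27->5.5, 29->7, 30->8, 32->9, 33->10
Step 2: Rank sum for X: R1 = 1 + 2 + 3 + 5.5 + 8 = 19.5.
Step 3: U_X = R1 - n1(n1+1)/2 = 19.5 - 5*6/2 = 19.5 - 15 = 4.5.
       U_Y = n1*n2 - U_X = 25 - 4.5 = 20.5.
Step 4: Ties are present, so use the tie-corrected normal approximation (with continuity correction) for the p-value.
Step 5: p-value = 0.116074; compare to alpha = 0.05. fail to reject H0.

U_X = 4.5, p = 0.116074, fail to reject H0 at alpha = 0.05.


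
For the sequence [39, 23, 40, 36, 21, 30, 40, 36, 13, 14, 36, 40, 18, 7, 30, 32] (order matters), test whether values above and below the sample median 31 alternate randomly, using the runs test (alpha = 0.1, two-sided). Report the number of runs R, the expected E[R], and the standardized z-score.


Step 1: Compute median = 31; label A = above, B = below.
Labels in order: ABAABBAABBAABBBA  (n_A = 8, n_B = 8)
Step 2: Count runs R = 9.
Step 3: Under H0 (random ordering), E[R] = 2*n_A*n_B/(n_A+n_B) + 1 = 2*8*8/16 + 1 = 9.0000.
        Var[R] = 2*n_A*n_B*(2*n_A*n_B - n_A - n_B) / ((n_A+n_B)^2 * (n_A+n_B-1)) = 14336/3840 = 3.7333.
        SD[R] = 1.9322.
Step 4: R = E[R], so z = 0 with no continuity correction.
Step 5: Two-sided p-value via normal approximation = 2*(1 - Phi(|z|)) = 1.000000.
Step 6: alpha = 0.1. fail to reject H0.

R = 9, z = 0.0000, p = 1.000000, fail to reject H0.


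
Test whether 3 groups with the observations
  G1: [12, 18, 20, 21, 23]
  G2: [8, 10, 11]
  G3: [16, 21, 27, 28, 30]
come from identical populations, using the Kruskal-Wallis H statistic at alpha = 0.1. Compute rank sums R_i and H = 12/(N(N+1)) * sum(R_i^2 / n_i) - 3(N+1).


Step 1: Combine all N = 13 observations and assign midranks.
sorted (value, group, rank): (8,G2,1), (10,G2,2), (11,G2,3), (12,G1,4), (16,G3,5), (18,G1,6), (20,G1,7), (21,G1,8.5), (21,G3,8.5), (23,G1,10), (27,G3,11), (28,G3,12), (30,G3,13)
Step 2: Sum ranks within each group.
R_1 = 35.5 (n_1 = 5)
R_2 = 6 (n_2 = 3)
R_3 = 49.5 (n_3 = 5)
Step 3: H = 12/(N(N+1)) * sum(R_i^2/n_i) - 3(N+1)
     = 12/(13*14) * (35.5^2/5 + 6^2/3 + 49.5^2/5) - 3*14
     = 0.065934 * 754.1 - 42
     = 7.720879.
Step 4: Ties present; correction factor C = 1 - 6/(13^3 - 13) = 0.997253. Corrected H = 7.720879 / 0.997253 = 7.742149.
Step 5: Under H0, H ~ chi^2(2); p-value = 0.020836.
Step 6: alpha = 0.1. reject H0.

H = 7.7421, df = 2, p = 0.020836, reject H0.


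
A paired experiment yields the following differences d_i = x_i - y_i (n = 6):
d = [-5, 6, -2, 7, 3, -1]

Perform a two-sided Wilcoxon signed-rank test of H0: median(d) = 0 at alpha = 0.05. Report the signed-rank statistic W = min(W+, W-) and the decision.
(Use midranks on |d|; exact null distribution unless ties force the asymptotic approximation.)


Step 1: Drop any zero differences (none here) and take |d_i|.
|d| = [5, 6, 2, 7, 3, 1]
Step 2: Midrank |d_i| (ties get averaged ranks).
ranks: |5|->4, |6|->5, |2|->2, |7|->6, |3|->3, |1|->1
Step 3: Attach original signs; sum ranks with positive sign and with negative sign.
W+ = 5 + 6 + 3 = 14
W- = 4 + 2 + 1 = 7
(Check: W+ + W- = 21 should equal n(n+1)/2 = 21.)
Step 4: Test statistic W = min(W+, W-) = 7.
Step 5: No ties, so the exact null distribution over the 2^6 = 64 sign assignments gives the two-sided p-value = 0.562500.
Step 6: alpha = 0.05. fail to reject H0.

W+ = 14, W- = 7, W = min = 7, p = 0.562500, fail to reject H0.


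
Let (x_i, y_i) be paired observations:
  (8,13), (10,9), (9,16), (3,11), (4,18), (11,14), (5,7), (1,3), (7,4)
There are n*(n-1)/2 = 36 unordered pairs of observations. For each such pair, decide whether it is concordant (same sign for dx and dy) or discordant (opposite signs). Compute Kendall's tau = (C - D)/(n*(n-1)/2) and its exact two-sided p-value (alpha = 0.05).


Step 1: Enumerate the 36 unordered pairs (i,j) with i<j and classify each by sign(x_j-x_i) * sign(y_j-y_i).
  (1,2):dx=+2,dy=-4->D; (1,3):dx=+1,dy=+3->C; (1,4):dx=-5,dy=-2->C; (1,5):dx=-4,dy=+5->D
  (1,6):dx=+3,dy=+1->C; (1,7):dx=-3,dy=-6->C; (1,8):dx=-7,dy=-10->C; (1,9):dx=-1,dy=-9->C
  (2,3):dx=-1,dy=+7->D; (2,4):dx=-7,dy=+2->D; (2,5):dx=-6,dy=+9->D; (2,6):dx=+1,dy=+5->C
  (2,7):dx=-5,dy=-2->C; (2,8):dx=-9,dy=-6->C; (2,9):dx=-3,dy=-5->C; (3,4):dx=-6,dy=-5->C
  (3,5):dx=-5,dy=+2->D; (3,6):dx=+2,dy=-2->D; (3,7):dx=-4,dy=-9->C; (3,8):dx=-8,dy=-13->C
  (3,9):dx=-2,dy=-12->C; (4,5):dx=+1,dy=+7->C; (4,6):dx=+8,dy=+3->C; (4,7):dx=+2,dy=-4->D
  (4,8):dx=-2,dy=-8->C; (4,9):dx=+4,dy=-7->D; (5,6):dx=+7,dy=-4->D; (5,7):dx=+1,dy=-11->D
  (5,8):dx=-3,dy=-15->C; (5,9):dx=+3,dy=-14->D; (6,7):dx=-6,dy=-7->C; (6,8):dx=-10,dy=-11->C
  (6,9):dx=-4,dy=-10->C; (7,8):dx=-4,dy=-4->C; (7,9):dx=+2,dy=-3->D; (8,9):dx=+6,dy=+1->C
Step 2: C = 23, D = 13, total pairs = 36.
Step 3: tau = (C - D)/(n(n-1)/2) = (23 - 13)/36 = 0.277778.
Step 4: Exact two-sided p-value (enumerate n! = 362880 permutations of y under H0): p = 0.358488.
Step 5: alpha = 0.05. fail to reject H0.

tau_b = 0.2778 (C=23, D=13), p = 0.358488, fail to reject H0.


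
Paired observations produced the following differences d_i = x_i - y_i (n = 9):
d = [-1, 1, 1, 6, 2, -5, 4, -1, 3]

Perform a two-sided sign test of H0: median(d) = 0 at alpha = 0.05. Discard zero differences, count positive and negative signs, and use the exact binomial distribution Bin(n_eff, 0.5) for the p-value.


Step 1: Discard zero differences. Original n = 9; n_eff = number of nonzero differences = 9.
Nonzero differences (with sign): -1, +1, +1, +6, +2, -5, +4, -1, +3
Step 2: Count signs: positive = 6, negative = 3.
Step 3: Under H0: P(positive) = 0.5, so the number of positives S ~ Bin(9, 0.5).
Step 4: Two-sided exact p-value = sum of Bin(9,0.5) probabilities at or below the observed probability = 0.507812.
Step 5: alpha = 0.05. fail to reject H0.

n_eff = 9, pos = 6, neg = 3, p = 0.507812, fail to reject H0.


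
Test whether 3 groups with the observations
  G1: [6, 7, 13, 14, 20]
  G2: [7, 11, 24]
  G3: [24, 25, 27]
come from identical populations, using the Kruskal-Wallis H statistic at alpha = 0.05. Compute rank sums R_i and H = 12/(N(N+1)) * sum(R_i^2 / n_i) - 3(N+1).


Step 1: Combine all N = 11 observations and assign midranks.
sorted (value, group, rank): (6,G1,1), (7,G1,2.5), (7,G2,2.5), (11,G2,4), (13,G1,5), (14,G1,6), (20,G1,7), (24,G2,8.5), (24,G3,8.5), (25,G3,10), (27,G3,11)
Step 2: Sum ranks within each group.
R_1 = 21.5 (n_1 = 5)
R_2 = 15 (n_2 = 3)
R_3 = 29.5 (n_3 = 3)
Step 3: H = 12/(N(N+1)) * sum(R_i^2/n_i) - 3(N+1)
     = 12/(11*12) * (21.5^2/5 + 15^2/3 + 29.5^2/3) - 3*12
     = 0.090909 * 457.533 - 36
     = 5.593939.
Step 4: Ties present; correction factor C = 1 - 12/(11^3 - 11) = 0.990909. Corrected H = 5.593939 / 0.990909 = 5.645260.
Step 5: Under H0, H ~ chi^2(2); p-value = 0.059449.
Step 6: alpha = 0.05. fail to reject H0.

H = 5.6453, df = 2, p = 0.059449, fail to reject H0.


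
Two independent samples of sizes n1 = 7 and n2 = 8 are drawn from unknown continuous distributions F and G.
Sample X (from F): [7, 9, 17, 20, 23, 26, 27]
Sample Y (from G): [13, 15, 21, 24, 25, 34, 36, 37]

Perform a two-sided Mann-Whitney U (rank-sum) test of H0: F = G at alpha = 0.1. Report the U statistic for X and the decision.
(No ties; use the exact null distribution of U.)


Step 1: Combine and sort all 15 observations; assign midranks.
sorted (value, group): (7,X), (9,X), (13,Y), (15,Y), (17,X), (20,X), (21,Y), (23,X), (24,Y), (25,Y), (26,X), (27,X), (34,Y), (36,Y), (37,Y)
ranks: 7->1, 9->2, 13->3, 15->4, 17->5, 20->6, 21->7, 23->8, 24->9, 25->10, 26->11, 27->12, 34->13, 36->14, 37->15
Step 2: Rank sum for X: R1 = 1 + 2 + 5 + 6 + 8 + 11 + 12 = 45.
Step 3: U_X = R1 - n1(n1+1)/2 = 45 - 7*8/2 = 45 - 28 = 17.
       U_Y = n1*n2 - U_X = 56 - 17 = 39.
Step 4: No ties, so the exact null distribution of U (based on enumerating the C(15,7) = 6435 equally likely rank assignments) gives the two-sided p-value.
Step 5: p-value = 0.231857; compare to alpha = 0.1. fail to reject H0.

U_X = 17, p = 0.231857, fail to reject H0 at alpha = 0.1.


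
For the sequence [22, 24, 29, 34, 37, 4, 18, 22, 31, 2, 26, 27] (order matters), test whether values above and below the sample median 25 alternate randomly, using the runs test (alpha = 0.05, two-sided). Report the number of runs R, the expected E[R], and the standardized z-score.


Step 1: Compute median = 25; label A = above, B = below.
Labels in order: BBAAABBBABAA  (n_A = 6, n_B = 6)
Step 2: Count runs R = 6.
Step 3: Under H0 (random ordering), E[R] = 2*n_A*n_B/(n_A+n_B) + 1 = 2*6*6/12 + 1 = 7.0000.
        Var[R] = 2*n_A*n_B*(2*n_A*n_B - n_A - n_B) / ((n_A+n_B)^2 * (n_A+n_B-1)) = 4320/1584 = 2.7273.
        SD[R] = 1.6514.
Step 4: Continuity-corrected z = (R + 0.5 - E[R]) / SD[R] = (6 + 0.5 - 7.0000) / 1.6514 = -0.3028.
Step 5: Two-sided p-value via normal approximation = 2*(1 - Phi(|z|)) = 0.762069.
Step 6: alpha = 0.05. fail to reject H0.

R = 6, z = -0.3028, p = 0.762069, fail to reject H0.


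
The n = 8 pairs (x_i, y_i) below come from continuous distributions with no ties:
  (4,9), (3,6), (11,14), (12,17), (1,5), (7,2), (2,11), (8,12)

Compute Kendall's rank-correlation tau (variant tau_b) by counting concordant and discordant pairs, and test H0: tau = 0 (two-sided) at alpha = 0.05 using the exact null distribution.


Step 1: Enumerate the 28 unordered pairs (i,j) with i<j and classify each by sign(x_j-x_i) * sign(y_j-y_i).
  (1,2):dx=-1,dy=-3->C; (1,3):dx=+7,dy=+5->C; (1,4):dx=+8,dy=+8->C; (1,5):dx=-3,dy=-4->C
  (1,6):dx=+3,dy=-7->D; (1,7):dx=-2,dy=+2->D; (1,8):dx=+4,dy=+3->C; (2,3):dx=+8,dy=+8->C
  (2,4):dx=+9,dy=+11->C; (2,5):dx=-2,dy=-1->C; (2,6):dx=+4,dy=-4->D; (2,7):dx=-1,dy=+5->D
  (2,8):dx=+5,dy=+6->C; (3,4):dx=+1,dy=+3->C; (3,5):dx=-10,dy=-9->C; (3,6):dx=-4,dy=-12->C
  (3,7):dx=-9,dy=-3->C; (3,8):dx=-3,dy=-2->C; (4,5):dx=-11,dy=-12->C; (4,6):dx=-5,dy=-15->C
  (4,7):dx=-10,dy=-6->C; (4,8):dx=-4,dy=-5->C; (5,6):dx=+6,dy=-3->D; (5,7):dx=+1,dy=+6->C
  (5,8):dx=+7,dy=+7->C; (6,7):dx=-5,dy=+9->D; (6,8):dx=+1,dy=+10->C; (7,8):dx=+6,dy=+1->C
Step 2: C = 22, D = 6, total pairs = 28.
Step 3: tau = (C - D)/(n(n-1)/2) = (22 - 6)/28 = 0.571429.
Step 4: Exact two-sided p-value (enumerate n! = 40320 permutations of y under H0): p = 0.061012.
Step 5: alpha = 0.05. fail to reject H0.

tau_b = 0.5714 (C=22, D=6), p = 0.061012, fail to reject H0.


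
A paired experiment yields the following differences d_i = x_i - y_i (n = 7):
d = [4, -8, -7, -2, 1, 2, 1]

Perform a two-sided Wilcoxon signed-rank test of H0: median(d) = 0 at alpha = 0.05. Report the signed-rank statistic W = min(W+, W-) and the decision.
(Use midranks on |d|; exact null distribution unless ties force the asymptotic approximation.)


Step 1: Drop any zero differences (none here) and take |d_i|.
|d| = [4, 8, 7, 2, 1, 2, 1]
Step 2: Midrank |d_i| (ties get averaged ranks).
ranks: |4|->5, |8|->7, |7|->6, |2|->3.5, |1|->1.5, |2|->3.5, |1|->1.5
Step 3: Attach original signs; sum ranks with positive sign and with negative sign.
W+ = 5 + 1.5 + 3.5 + 1.5 = 11.5
W- = 7 + 6 + 3.5 = 16.5
(Check: W+ + W- = 28 should equal n(n+1)/2 = 28.)
Step 4: Test statistic W = min(W+, W-) = 11.5.
Step 5: Ties in |d|, so use the tie-corrected normal approximation.
        E[W] = n(n+1)/4 = 7*8/4 = 14.
        Tie groups: |d|=1 (t=2), |d|=2 (t=2); sum(t^3 - t) = 12.
        Var[W] = n(n+1)(2n+1)/24 - sum(t^3-t)/48 = 840/24 - 12/48 = 34.75.
        z = (W - E[W]) / sqrt(Var[W]) = (11.5 - 14) / 5.8949 = -0.4241.
        Two-sided p = 2*Phi(z) = 0.671497.
Step 6: alpha = 0.05. fail to reject H0.

W+ = 11.5, W- = 16.5, W = min = 11.5, p = 0.671497, fail to reject H0.


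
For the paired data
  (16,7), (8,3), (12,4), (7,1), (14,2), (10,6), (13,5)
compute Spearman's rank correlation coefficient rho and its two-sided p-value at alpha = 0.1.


Step 1: Rank x and y separately (midranks; no ties here).
rank(x): 16->7, 8->2, 12->4, 7->1, 14->6, 10->3, 13->5
rank(y): 7->7, 3->3, 4->4, 1->1, 2->2, 6->6, 5->5
Step 2: d_i = R_x(i) - R_y(i); compute d_i^2.
  (7-7)^2=0, (2-3)^2=1, (4-4)^2=0, (1-1)^2=0, (6-2)^2=16, (3-6)^2=9, (5-5)^2=0
sum(d^2) = 26.
Step 3: rho = 1 - 6*26 / (7*(7^2 - 1)) = 1 - 156/336 = 0.535714.
Step 4: Under H0, t = rho * sqrt((n-2)/(1-rho^2)) = 1.4186 ~ t(5).
Step 5: Two-sided p-value from the t-distribution with 5 df = 0.215217.
Step 6: alpha = 0.1. fail to reject H0.

rho = 0.5357, p = 0.215217, fail to reject H0 at alpha = 0.1.


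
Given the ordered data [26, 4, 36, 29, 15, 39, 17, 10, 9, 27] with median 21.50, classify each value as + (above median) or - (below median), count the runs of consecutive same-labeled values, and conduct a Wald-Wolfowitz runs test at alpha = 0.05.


Step 1: Compute median = 21.50; label A = above, B = below.
Labels in order: ABAABABBBA  (n_A = 5, n_B = 5)
Step 2: Count runs R = 7.
Step 3: Under H0 (random ordering), E[R] = 2*n_A*n_B/(n_A+n_B) + 1 = 2*5*5/10 + 1 = 6.0000.
        Var[R] = 2*n_A*n_B*(2*n_A*n_B - n_A - n_B) / ((n_A+n_B)^2 * (n_A+n_B-1)) = 2000/900 = 2.2222.
        SD[R] = 1.4907.
Step 4: Continuity-corrected z = (R - 0.5 - E[R]) / SD[R] = (7 - 0.5 - 6.0000) / 1.4907 = 0.3354.
Step 5: Two-sided p-value via normal approximation = 2*(1 - Phi(|z|)) = 0.737316.
Step 6: alpha = 0.05. fail to reject H0.

R = 7, z = 0.3354, p = 0.737316, fail to reject H0.


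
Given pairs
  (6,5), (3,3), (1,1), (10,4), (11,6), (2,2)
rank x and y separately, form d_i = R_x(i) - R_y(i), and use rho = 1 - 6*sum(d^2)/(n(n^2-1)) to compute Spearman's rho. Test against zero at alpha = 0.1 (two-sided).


Step 1: Rank x and y separately (midranks; no ties here).
rank(x): 6->4, 3->3, 1->1, 10->5, 11->6, 2->2
rank(y): 5->5, 3->3, 1->1, 4->4, 6->6, 2->2
Step 2: d_i = R_x(i) - R_y(i); compute d_i^2.
  (4-5)^2=1, (3-3)^2=0, (1-1)^2=0, (5-4)^2=1, (6-6)^2=0, (2-2)^2=0
sum(d^2) = 2.
Step 3: rho = 1 - 6*2 / (6*(6^2 - 1)) = 1 - 12/210 = 0.942857.
Step 4: Under H0, t = rho * sqrt((n-2)/(1-rho^2)) = 5.6595 ~ t(4).
Step 5: Two-sided p-value from the t-distribution with 4 df = 0.004805.
Step 6: alpha = 0.1. reject H0.

rho = 0.9429, p = 0.004805, reject H0 at alpha = 0.1.


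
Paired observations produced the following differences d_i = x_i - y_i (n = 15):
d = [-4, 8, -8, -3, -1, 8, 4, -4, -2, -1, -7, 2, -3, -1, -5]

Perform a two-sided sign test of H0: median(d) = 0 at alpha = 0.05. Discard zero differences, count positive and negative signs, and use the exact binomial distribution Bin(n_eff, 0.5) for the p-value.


Step 1: Discard zero differences. Original n = 15; n_eff = number of nonzero differences = 15.
Nonzero differences (with sign): -4, +8, -8, -3, -1, +8, +4, -4, -2, -1, -7, +2, -3, -1, -5
Step 2: Count signs: positive = 4, negative = 11.
Step 3: Under H0: P(positive) = 0.5, so the number of positives S ~ Bin(15, 0.5).
Step 4: Two-sided exact p-value = sum of Bin(15,0.5) probabilities at or below the observed probability = 0.118469.
Step 5: alpha = 0.05. fail to reject H0.

n_eff = 15, pos = 4, neg = 11, p = 0.118469, fail to reject H0.
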